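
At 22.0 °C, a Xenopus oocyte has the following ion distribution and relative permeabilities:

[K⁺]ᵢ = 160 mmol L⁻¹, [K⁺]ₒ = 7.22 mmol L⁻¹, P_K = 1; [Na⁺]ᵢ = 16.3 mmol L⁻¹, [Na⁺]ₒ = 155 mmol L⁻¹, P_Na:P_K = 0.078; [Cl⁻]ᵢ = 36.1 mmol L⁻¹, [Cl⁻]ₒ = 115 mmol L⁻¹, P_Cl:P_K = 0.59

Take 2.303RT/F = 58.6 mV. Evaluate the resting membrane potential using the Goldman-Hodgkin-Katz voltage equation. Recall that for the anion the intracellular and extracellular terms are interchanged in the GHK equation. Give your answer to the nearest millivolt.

Vm = 58.6 · log₁₀[(Σ P·[cation]ₒ + Σ P·[anion]ᵢ) / (Σ P·[cation]ᵢ + Σ P·[anion]ₒ)]
Numerator = 1×7.22 + 0.078×155 + 0.59×36.1 = 40.61
Denominator = 1×160 + 0.078×16.3 + 0.59×115 = 229.1
Vm = 58.6 · log₁₀(0.17724) = 58.6 × (-0.7514) = -44.03 mV

-44 mV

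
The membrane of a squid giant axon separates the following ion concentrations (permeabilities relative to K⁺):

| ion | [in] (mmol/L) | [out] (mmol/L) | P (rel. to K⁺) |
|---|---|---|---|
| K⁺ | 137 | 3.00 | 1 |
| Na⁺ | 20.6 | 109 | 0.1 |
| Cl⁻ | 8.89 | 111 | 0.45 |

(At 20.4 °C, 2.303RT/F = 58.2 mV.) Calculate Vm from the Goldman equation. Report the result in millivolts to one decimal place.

Vm = 58.2 · log₁₀[(Σ P·[cation]ₒ + Σ P·[anion]ᵢ) / (Σ P·[cation]ᵢ + Σ P·[anion]ₒ)]
Numerator = 1×3.00 + 0.1×109 + 0.45×8.89 = 17.9
Denominator = 1×137 + 0.1×20.6 + 0.45×111 = 189
Vm = 58.2 · log₁₀(0.094707) = 58.2 × (-1.0236) = -59.57 mV

-59.6 mV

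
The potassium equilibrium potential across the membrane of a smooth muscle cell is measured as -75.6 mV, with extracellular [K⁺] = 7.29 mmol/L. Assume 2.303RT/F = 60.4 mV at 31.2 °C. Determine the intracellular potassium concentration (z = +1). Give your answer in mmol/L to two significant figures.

Nernst: E = (60.4/1) · log₁₀([out]/[in]), so log₁₀([out]/[in]) = -75.6 × 1 / 60.4 = -1.2517.
[out]/[in] = 10^(-1.2517) = 0.05602.
[in] = 7.29 / 0.05602 = 130.1 mmol/L.

130 mmol/L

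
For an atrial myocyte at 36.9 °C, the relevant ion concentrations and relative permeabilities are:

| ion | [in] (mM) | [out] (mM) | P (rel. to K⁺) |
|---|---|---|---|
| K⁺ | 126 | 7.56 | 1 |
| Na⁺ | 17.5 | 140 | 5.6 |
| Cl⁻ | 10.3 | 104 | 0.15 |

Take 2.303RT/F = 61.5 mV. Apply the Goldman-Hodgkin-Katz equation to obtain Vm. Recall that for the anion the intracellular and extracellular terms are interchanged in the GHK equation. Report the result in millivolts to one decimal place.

Vm = 61.5 · log₁₀[(Σ P·[cation]ₒ + Σ P·[anion]ᵢ) / (Σ P·[cation]ᵢ + Σ P·[anion]ₒ)]
Numerator = 1×7.56 + 5.6×140 + 0.15×10.3 = 793.1
Denominator = 1×126 + 5.6×17.5 + 0.15×104 = 239.6
Vm = 61.5 · log₁₀(3.3101) = 61.5 × (0.5198) = 31.97 mV

32.0 mV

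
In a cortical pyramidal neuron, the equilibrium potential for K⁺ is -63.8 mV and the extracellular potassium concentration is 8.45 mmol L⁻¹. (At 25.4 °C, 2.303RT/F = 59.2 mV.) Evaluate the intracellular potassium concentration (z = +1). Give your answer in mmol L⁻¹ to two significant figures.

100 mmol L⁻¹

Nernst: E = (59.2/1) · log₁₀([out]/[in]), so log₁₀([out]/[in]) = -63.8 × 1 / 59.2 = -1.0777.
[out]/[in] = 10^(-1.0777) = 0.08362.
[in] = 8.45 / 0.08362 = 101.1 mmol L⁻¹.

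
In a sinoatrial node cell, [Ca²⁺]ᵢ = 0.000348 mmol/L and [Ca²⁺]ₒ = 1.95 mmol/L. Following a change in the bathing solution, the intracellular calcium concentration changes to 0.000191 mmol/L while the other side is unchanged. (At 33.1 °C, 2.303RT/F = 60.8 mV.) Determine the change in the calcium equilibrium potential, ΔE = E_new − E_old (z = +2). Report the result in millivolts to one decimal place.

E_old = (60.8/2)·log₁₀(1.95/0.000348) = 113.95 mV
E_new = (60.8/2)·log₁₀(1.95/0.000191) = 121.87 mV
ΔE = 121.87 − (113.95) = 7.92 mV

7.9 mV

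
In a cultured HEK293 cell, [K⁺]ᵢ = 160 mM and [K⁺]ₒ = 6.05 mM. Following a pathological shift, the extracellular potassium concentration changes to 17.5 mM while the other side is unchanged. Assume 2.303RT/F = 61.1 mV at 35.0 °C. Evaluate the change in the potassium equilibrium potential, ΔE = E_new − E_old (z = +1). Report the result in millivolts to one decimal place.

28.2 mV

E_old = (61.1/1)·log₁₀(6.05/160) = -86.91 mV
E_new = (61.1/1)·log₁₀(17.5/160) = -58.72 mV
ΔE = -58.72 − (-86.91) = 28.18 mV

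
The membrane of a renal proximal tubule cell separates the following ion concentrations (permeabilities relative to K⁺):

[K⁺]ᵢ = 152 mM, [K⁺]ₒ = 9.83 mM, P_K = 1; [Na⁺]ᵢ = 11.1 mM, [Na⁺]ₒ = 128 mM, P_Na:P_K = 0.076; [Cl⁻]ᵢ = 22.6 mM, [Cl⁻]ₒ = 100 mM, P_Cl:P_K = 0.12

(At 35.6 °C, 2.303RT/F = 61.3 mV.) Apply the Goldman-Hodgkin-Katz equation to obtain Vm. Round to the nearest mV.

Vm = 61.3 · log₁₀[(Σ P·[cation]ₒ + Σ P·[anion]ᵢ) / (Σ P·[cation]ᵢ + Σ P·[anion]ₒ)]
Numerator = 1×9.83 + 0.076×128 + 0.12×22.6 = 22.27
Denominator = 1×152 + 0.076×11.1 + 0.12×100 = 164.8
Vm = 61.3 · log₁₀(0.1351) = 61.3 × (-0.8694) = -53.29 mV

-53 mV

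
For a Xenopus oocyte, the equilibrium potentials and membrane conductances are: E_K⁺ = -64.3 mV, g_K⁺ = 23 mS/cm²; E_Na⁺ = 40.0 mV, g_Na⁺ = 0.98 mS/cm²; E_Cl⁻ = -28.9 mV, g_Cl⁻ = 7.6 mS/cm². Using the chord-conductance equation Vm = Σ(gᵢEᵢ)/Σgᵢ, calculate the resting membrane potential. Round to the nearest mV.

-53 mV

Σ gᵢEᵢ = 23·(-64.3) + 0.98·(40.0) + 7.6·(-28.9) = -1659.34
Σ gᵢ = 23 + 0.98 + 7.6 = 31.58
Vm = -1659.34 / 31.58 = -52.54 mV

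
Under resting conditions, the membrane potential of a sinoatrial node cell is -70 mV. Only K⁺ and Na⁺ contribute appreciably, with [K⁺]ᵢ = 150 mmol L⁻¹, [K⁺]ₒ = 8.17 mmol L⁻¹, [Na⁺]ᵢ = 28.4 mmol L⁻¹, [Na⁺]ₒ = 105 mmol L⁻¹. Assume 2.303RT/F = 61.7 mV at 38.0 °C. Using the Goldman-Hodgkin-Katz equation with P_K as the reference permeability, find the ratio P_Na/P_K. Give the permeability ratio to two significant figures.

0.028

Let α = P_Na/P_K. GHK: Vm = 61.7·log₁₀[(Kₒ + α·Naₒ)/(Kᵢ + α·Naᵢ)].
10^(Vm/61.7) = 10^(-70.0/61.7) = 0.073363
So 0.073363·(Kᵢ + α·Naᵢ) = Kₒ + α·Naₒ → α = (0.073363·150.0 − 8.17) / (105.0 − 0.073363·28.4)
α = (11 − 8.17) / (105.0 − 2.084) = 2.834/102.9 = 0.02754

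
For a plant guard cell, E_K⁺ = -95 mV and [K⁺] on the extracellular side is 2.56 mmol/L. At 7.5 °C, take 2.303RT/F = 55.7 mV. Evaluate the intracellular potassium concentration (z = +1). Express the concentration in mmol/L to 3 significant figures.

130 mmol/L

Nernst: E = (55.7/1) · log₁₀([out]/[in]), so log₁₀([out]/[in]) = -95.0 × 1 / 55.7 = -1.7056.
[out]/[in] = 10^(-1.7056) = 0.0197.
[in] = 2.56 / 0.0197 = 130 mmol/L.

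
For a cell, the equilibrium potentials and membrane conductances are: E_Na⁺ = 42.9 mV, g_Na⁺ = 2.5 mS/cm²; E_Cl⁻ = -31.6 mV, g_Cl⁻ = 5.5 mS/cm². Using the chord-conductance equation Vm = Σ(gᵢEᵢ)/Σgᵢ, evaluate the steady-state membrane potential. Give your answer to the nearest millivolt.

Σ gᵢEᵢ = 2.5·(42.9) + 5.5·(-31.6) = -66.55
Σ gᵢ = 2.5 + 5.5 = 8
Vm = -66.55 / 8 = -8.32 mV

-8 mV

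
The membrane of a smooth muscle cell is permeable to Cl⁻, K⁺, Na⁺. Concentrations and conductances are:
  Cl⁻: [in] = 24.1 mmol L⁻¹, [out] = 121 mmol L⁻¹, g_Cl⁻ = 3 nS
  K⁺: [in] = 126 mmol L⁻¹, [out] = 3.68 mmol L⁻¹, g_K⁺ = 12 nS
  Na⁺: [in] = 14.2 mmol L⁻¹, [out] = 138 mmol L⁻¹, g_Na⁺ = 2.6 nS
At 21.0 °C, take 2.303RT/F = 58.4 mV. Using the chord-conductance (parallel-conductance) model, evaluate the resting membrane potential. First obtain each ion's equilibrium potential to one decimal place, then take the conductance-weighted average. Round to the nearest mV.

-60 mV

E_Cl⁻ = (58.4/-1)·log₁₀(121/24.1) = -40.9 mV
E_K⁺ = (58.4/1)·log₁₀(3.68/126) = -89.6 mV
E_Na⁺ = (58.4/1)·log₁₀(138/14.2) = 57.7 mV
Vm = (Σ gᵢEᵢ)/(Σ gᵢ) = (3·-40.9 + 12·-89.6 + 2.6·57.7) / (3 + 12 + 2.6)
= -1047.88 / 17.6 = -59.54 mV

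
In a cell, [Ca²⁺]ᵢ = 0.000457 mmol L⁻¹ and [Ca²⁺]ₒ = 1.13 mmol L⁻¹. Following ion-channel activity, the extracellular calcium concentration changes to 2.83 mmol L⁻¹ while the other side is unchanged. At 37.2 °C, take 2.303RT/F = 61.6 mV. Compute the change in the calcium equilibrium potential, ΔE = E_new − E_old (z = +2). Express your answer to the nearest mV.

12 mV

E_old = (61.6/2)·log₁₀(1.13/0.000457) = 104.51 mV
E_new = (61.6/2)·log₁₀(2.83/0.000457) = 116.79 mV
ΔE = 116.79 − (104.51) = 12.28 mV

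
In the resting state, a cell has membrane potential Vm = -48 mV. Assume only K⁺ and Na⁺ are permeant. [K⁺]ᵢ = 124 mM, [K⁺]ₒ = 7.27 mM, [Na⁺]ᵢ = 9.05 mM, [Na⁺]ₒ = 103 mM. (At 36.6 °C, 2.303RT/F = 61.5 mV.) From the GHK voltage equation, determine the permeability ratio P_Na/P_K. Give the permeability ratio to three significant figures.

0.131

Let α = P_Na/P_K. GHK: Vm = 61.5·log₁₀[(Kₒ + α·Naₒ)/(Kᵢ + α·Naᵢ)].
10^(Vm/61.5) = 10^(-48.0/61.5) = 0.16577
So 0.16577·(Kᵢ + α·Naᵢ) = Kₒ + α·Naₒ → α = (0.16577·124.0 − 7.27) / (103.0 − 0.16577·9.05)
α = (20.56 − 7.27) / (103.0 − 1.5) = 13.29/101.5 = 0.1309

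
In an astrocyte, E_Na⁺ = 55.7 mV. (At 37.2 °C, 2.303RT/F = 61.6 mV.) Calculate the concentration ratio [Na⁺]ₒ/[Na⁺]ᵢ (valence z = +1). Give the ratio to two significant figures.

8.0

log₁₀([out]/[in]) = E·z/(61.6) = 55.7 × 1 / 61.6 = 0.9042
[out]/[in] = 10^(0.9042) = 8.021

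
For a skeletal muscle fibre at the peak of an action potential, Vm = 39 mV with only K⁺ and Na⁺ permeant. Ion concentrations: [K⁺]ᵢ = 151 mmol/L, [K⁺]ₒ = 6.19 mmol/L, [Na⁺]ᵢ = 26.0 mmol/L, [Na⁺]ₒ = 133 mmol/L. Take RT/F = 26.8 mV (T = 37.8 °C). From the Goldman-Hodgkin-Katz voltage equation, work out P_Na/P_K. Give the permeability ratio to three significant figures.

29.7

Let α = P_Na/P_K. GHK: Vm = 26.8·ln[(Kₒ + α·Naₒ)/(Kᵢ + α·Naᵢ)].
e^(Vm/26.8) = e^(39.0/26.8) = 4.2854
So 4.2854·(Kᵢ + α·Naᵢ) = Kₒ + α·Naₒ → α = (4.2854·151.0 − 6.19) / (133.0 − 4.2854·26.0)
α = (647.1 − 6.19) / (133.0 − 111.4) = 640.9/21.58 = 29.7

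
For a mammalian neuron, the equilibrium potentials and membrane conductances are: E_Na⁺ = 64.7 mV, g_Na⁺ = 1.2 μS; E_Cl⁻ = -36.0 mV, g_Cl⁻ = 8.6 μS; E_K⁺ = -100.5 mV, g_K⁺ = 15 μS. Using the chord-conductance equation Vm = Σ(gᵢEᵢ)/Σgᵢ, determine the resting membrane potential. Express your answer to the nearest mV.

Σ gᵢEᵢ = 1.2·(64.7) + 8.6·(-36.0) + 15·(-100.5) = -1739.46
Σ gᵢ = 1.2 + 8.6 + 15 = 24.8
Vm = -1739.46 / 24.8 = -70.14 mV

-70 mV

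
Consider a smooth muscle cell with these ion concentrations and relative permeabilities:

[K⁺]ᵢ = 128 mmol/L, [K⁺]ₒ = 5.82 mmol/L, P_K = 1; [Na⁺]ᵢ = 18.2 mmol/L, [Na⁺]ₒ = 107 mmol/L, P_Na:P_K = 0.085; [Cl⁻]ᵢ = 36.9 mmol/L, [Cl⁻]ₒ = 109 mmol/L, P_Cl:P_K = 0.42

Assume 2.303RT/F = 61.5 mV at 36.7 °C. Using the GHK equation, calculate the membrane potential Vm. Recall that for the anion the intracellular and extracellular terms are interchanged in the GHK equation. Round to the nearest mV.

Vm = 61.5 · log₁₀[(Σ P·[cation]ₒ + Σ P·[anion]ᵢ) / (Σ P·[cation]ᵢ + Σ P·[anion]ₒ)]
Numerator = 1×5.82 + 0.085×107 + 0.42×36.9 = 30.41
Denominator = 1×128 + 0.085×18.2 + 0.42×109 = 175.3
Vm = 61.5 · log₁₀(0.17346) = 61.5 × (-0.7608) = -46.79 mV

-47 mV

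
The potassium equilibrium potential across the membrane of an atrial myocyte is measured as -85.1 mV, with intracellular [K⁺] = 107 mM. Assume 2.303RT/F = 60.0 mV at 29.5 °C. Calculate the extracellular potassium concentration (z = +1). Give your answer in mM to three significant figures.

Nernst: E = (60.0/1) · log₁₀([out]/[in]), so log₁₀([out]/[in]) = -85.1 × 1 / 60.0 = -1.4183.
[out]/[in] = 10^(-1.4183) = 0.03817.
[out] = 0.03817 × 107 = 4.084 mM.

4.08 mM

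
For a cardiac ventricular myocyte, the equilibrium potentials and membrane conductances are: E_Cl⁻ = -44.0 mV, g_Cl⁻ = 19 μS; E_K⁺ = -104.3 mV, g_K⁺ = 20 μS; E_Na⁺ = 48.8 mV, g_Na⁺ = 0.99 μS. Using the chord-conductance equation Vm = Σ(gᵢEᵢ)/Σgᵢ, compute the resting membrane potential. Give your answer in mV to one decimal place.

-71.9 mV

Σ gᵢEᵢ = 19·(-44.0) + 20·(-104.3) + 0.99·(48.8) = -2873.69
Σ gᵢ = 19 + 20 + 0.99 = 39.99
Vm = -2873.69 / 39.99 = -71.86 mV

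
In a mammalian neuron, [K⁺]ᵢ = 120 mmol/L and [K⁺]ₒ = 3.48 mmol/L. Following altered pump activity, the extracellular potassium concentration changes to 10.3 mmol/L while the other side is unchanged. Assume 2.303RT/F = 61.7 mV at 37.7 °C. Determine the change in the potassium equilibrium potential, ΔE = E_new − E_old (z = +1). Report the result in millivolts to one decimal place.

29.1 mV

E_old = (61.7/1)·log₁₀(3.48/120) = -94.87 mV
E_new = (61.7/1)·log₁₀(10.3/120) = -65.79 mV
ΔE = -65.79 − (-94.87) = 29.08 mV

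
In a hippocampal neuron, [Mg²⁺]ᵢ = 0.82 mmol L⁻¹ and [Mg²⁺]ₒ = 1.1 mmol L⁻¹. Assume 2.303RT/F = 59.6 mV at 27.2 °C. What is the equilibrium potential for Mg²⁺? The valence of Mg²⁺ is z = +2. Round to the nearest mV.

4 mV

E = (59.6/z) · log₁₀([Mg²⁺]_out/[Mg²⁺]_in) with z = +2.
= (59.6/2) · log₁₀(1.1/0.82) = 29.80 · log₁₀(1.341)
= 29.80 · (0.1276) = 3.80 mV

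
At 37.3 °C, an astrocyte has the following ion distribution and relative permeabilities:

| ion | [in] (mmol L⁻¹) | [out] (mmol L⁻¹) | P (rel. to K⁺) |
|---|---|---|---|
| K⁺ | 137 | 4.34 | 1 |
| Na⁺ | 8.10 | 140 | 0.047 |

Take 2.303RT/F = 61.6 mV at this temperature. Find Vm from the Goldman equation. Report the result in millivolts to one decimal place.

-67.7 mV

Vm = 61.6 · log₁₀[(Σ P·[cation]ₒ + Σ P·[anion]ᵢ) / (Σ P·[cation]ᵢ + Σ P·[anion]ₒ)]
Numerator = 1×4.34 + 0.047×140 = 10.92
Denominator = 1×137 + 0.047×8.10 = 137.4
Vm = 61.6 · log₁₀(0.079487) = 61.6 × (-1.0997) = -67.74 mV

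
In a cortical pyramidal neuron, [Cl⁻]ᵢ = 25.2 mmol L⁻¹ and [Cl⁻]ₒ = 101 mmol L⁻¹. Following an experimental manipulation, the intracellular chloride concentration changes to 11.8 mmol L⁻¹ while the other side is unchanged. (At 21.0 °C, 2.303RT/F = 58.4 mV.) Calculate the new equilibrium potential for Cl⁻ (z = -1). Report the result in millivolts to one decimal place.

After the shift: [Cl⁻]_out = 101, [Cl⁻]_in = 11.8 mmol L⁻¹.
E_new = (58.4/-1)·log₁₀(101/11.8) = -58.40 · (0.9324) = -54.45 mV

-54.5 mV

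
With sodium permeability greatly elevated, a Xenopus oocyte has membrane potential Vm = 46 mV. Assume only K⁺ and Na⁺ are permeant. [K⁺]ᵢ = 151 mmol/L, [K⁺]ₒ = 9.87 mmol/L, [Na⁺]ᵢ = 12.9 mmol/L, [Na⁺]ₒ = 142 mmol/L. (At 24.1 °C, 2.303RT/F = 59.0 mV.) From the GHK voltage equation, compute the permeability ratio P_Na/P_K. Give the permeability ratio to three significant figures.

14.0

Let α = P_Na/P_K. GHK: Vm = 59.0·log₁₀[(Kₒ + α·Naₒ)/(Kᵢ + α·Naᵢ)].
10^(Vm/59.0) = 10^(46.0/59.0) = 6.0209
So 6.0209·(Kᵢ + α·Naᵢ) = Kₒ + α·Naₒ → α = (6.0209·151.0 − 9.87) / (142.0 − 6.0209·12.9)
α = (909.2 − 9.87) / (142.0 − 77.67) = 899.3/64.33 = 13.98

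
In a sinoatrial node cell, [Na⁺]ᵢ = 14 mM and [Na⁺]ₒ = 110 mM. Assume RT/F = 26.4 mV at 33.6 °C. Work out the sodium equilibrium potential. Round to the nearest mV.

54 mV

E = (26.4/z) · ln([Na⁺]_out/[Na⁺]_in) with z = +1.
= (26.4/1) · ln(110/14) = 26.40 · ln(7.857)
= 26.40 · (2.0614) = 54.42 mV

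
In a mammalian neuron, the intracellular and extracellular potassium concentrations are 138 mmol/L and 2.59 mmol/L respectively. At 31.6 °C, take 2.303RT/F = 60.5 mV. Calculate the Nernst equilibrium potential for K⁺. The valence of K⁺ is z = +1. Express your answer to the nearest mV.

E = (60.5/z) · log₁₀([K⁺]_out/[K⁺]_in) with z = +1.
= (60.5/1) · log₁₀(2.59/138) = 60.50 · log₁₀(0.01877)
= 60.50 · (-1.7266) = -104.46 mV

-104 mV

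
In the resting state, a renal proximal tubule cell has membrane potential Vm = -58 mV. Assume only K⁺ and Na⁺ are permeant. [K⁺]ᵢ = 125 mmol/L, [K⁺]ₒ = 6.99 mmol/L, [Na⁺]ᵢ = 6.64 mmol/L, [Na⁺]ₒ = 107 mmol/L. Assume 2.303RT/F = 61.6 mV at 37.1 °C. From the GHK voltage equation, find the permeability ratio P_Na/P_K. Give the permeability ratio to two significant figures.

0.069

Let α = P_Na/P_K. GHK: Vm = 61.6·log₁₀[(Kₒ + α·Naₒ)/(Kᵢ + α·Naᵢ)].
10^(Vm/61.6) = 10^(-58.0/61.6) = 0.1144
So 0.1144·(Kᵢ + α·Naᵢ) = Kₒ + α·Naₒ → α = (0.1144·125.0 − 6.99) / (107.0 − 0.1144·6.64)
α = (14.3 − 6.99) / (107.0 − 0.7596) = 7.311/106.2 = 0.06881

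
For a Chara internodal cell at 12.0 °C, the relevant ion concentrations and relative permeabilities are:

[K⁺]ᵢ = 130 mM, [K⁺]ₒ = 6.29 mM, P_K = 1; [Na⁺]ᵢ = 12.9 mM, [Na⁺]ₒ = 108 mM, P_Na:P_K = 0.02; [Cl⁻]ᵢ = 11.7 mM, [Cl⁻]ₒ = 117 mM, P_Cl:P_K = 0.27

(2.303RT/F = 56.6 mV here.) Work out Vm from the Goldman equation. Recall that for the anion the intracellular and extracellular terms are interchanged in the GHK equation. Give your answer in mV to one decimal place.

-64.8 mV

Vm = 56.6 · log₁₀[(Σ P·[cation]ₒ + Σ P·[anion]ᵢ) / (Σ P·[cation]ᵢ + Σ P·[anion]ₒ)]
Numerator = 1×6.29 + 0.02×108 + 0.27×11.7 = 11.61
Denominator = 1×130 + 0.02×12.9 + 0.27×117 = 161.8
Vm = 56.6 · log₁₀(0.071728) = 56.6 × (-1.1443) = -64.77 mV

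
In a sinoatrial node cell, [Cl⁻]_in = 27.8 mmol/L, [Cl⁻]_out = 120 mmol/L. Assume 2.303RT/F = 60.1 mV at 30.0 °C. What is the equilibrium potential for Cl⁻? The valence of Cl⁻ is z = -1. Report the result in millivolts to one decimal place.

E = (60.1/z) · log₁₀([Cl⁻]_out/[Cl⁻]_in) with z = -1.
For an anion, dividing by z = -1 reverses the sign.
= (60.1/-1) · log₁₀(120/27.8) = -60.10 · log₁₀(4.317)
= -60.10 · (0.6351) = -38.17 mV

-38.2 mV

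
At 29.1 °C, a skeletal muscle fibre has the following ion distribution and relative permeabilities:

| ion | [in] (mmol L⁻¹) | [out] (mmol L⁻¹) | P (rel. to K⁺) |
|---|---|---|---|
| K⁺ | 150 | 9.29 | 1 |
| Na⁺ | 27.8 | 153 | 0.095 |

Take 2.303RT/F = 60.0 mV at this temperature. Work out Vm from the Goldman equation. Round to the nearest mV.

Vm = 60.0 · log₁₀[(Σ P·[cation]ₒ + Σ P·[anion]ᵢ) / (Σ P·[cation]ᵢ + Σ P·[anion]ₒ)]
Numerator = 1×9.29 + 0.095×153 = 23.82
Denominator = 1×150 + 0.095×27.8 = 152.6
Vm = 60.0 · log₁₀(0.15609) = 60.0 × (-0.8066) = -48.40 mV

-48 mV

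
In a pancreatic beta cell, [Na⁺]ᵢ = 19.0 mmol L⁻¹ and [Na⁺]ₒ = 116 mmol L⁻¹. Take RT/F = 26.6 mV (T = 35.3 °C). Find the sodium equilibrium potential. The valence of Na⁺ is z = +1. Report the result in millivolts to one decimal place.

48.1 mV

E = (26.6/z) · ln([Na⁺]_out/[Na⁺]_in) with z = +1.
= (26.6/1) · ln(116/19.0) = 26.60 · ln(6.105)
= 26.60 · (1.8092) = 48.12 mV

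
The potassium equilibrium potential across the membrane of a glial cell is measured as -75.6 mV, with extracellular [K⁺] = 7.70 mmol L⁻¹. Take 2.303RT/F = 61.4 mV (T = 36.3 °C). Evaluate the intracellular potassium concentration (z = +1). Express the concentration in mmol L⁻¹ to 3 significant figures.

Nernst: E = (61.4/1) · log₁₀([out]/[in]), so log₁₀([out]/[in]) = -75.6 × 1 / 61.4 = -1.2313.
[out]/[in] = 10^(-1.2313) = 0.05871.
[in] = 7.70 / 0.05871 = 131.1 mmol L⁻¹.

131 mmol L⁻¹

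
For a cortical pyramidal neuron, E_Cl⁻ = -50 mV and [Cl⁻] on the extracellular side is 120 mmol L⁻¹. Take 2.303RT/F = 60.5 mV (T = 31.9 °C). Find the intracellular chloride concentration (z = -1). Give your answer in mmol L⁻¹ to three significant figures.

Nernst: E = (60.5/-1) · log₁₀([out]/[in]), so log₁₀([out]/[in]) = -50.0 × -1 / 60.5 = 0.8264.
[out]/[in] = 10^(0.8264) = 6.706.
[in] = 120 / 6.706 = 17.9 mmol L⁻¹.

17.9 mmol L⁻¹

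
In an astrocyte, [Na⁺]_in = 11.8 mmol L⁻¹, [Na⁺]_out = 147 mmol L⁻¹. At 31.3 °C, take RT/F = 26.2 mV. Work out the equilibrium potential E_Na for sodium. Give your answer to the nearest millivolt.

66 mV

E = (26.2/z) · ln([Na⁺]_out/[Na⁺]_in) with z = +1.
= (26.2/1) · ln(147/11.8) = 26.20 · ln(12.46)
= 26.20 · (2.5223) = 66.09 mV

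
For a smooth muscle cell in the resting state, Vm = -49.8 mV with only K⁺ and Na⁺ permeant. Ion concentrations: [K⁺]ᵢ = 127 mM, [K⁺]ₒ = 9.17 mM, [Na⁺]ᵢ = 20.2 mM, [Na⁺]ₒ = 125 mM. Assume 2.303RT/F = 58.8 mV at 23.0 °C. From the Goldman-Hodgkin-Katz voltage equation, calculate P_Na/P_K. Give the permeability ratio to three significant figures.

Let α = P_Na/P_K. GHK: Vm = 58.8·log₁₀[(Kₒ + α·Naₒ)/(Kᵢ + α·Naᵢ)].
10^(Vm/58.8) = 10^(-49.8/58.8) = 0.14225
So 0.14225·(Kᵢ + α·Naᵢ) = Kₒ + α·Naₒ → α = (0.14225·127.0 − 9.17) / (125.0 − 0.14225·20.2)
α = (18.07 − 9.17) / (125.0 − 2.874) = 8.896/122.1 = 0.07284

0.0728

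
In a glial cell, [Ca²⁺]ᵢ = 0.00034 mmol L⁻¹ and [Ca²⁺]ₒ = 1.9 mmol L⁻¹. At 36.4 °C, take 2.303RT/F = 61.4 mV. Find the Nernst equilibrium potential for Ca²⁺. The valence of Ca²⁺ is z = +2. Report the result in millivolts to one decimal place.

115.0 mV

E = (61.4/z) · log₁₀([Ca²⁺]_out/[Ca²⁺]_in) with z = +2.
= (61.4/2) · log₁₀(1.9/0.00034) = 30.70 · log₁₀(5588)
= 30.70 · (3.7473) = 115.04 mV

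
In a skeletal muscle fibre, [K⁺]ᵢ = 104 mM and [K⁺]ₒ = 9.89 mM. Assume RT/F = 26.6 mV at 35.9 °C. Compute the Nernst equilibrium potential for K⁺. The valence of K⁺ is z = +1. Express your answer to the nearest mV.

E = (26.6/z) · ln([K⁺]_out/[K⁺]_in) with z = +1.
= (26.6/1) · ln(9.89/104) = 26.60 · ln(0.0951)
= 26.60 · (-2.3529) = -62.59 mV

-63 mV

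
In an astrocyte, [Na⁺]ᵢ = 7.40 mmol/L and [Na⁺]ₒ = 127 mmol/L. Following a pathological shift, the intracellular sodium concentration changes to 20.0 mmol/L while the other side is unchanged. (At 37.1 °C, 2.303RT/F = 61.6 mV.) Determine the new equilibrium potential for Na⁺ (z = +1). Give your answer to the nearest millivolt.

After the shift: [Na⁺]_out = 127, [Na⁺]_in = 20.0 mmol/L.
E_new = (61.6/1)·log₁₀(127/20.0) = 61.60 · (0.8028) = 49.45 mV

49 mV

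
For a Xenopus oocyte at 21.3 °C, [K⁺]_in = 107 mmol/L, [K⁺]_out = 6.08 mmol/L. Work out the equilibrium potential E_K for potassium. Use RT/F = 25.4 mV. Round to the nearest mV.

-73 mV

E = (25.4/z) · ln([K⁺]_out/[K⁺]_in) with z = +1.
= (25.4/1) · ln(6.08/107) = 25.40 · ln(0.05682)
= 25.40 · (-2.8678) = -72.84 mV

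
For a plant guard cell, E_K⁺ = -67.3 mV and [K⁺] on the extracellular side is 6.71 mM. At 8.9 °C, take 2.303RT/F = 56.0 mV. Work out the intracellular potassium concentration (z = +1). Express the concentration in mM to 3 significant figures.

107 mM

Nernst: E = (56.0/1) · log₁₀([out]/[in]), so log₁₀([out]/[in]) = -67.3 × 1 / 56.0 = -1.2018.
[out]/[in] = 10^(-1.2018) = 0.06284.
[in] = 6.71 / 0.06284 = 106.8 mM.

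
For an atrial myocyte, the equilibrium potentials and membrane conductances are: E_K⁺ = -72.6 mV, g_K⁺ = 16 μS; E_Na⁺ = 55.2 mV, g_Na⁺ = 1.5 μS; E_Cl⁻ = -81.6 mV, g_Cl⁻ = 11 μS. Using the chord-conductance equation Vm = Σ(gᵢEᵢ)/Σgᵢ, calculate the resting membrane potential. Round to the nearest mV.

Σ gᵢEᵢ = 16·(-72.6) + 1.5·(55.2) + 11·(-81.6) = -1976.40
Σ gᵢ = 16 + 1.5 + 11 = 28.5
Vm = -1976.40 / 28.5 = -69.35 mV

-69 mV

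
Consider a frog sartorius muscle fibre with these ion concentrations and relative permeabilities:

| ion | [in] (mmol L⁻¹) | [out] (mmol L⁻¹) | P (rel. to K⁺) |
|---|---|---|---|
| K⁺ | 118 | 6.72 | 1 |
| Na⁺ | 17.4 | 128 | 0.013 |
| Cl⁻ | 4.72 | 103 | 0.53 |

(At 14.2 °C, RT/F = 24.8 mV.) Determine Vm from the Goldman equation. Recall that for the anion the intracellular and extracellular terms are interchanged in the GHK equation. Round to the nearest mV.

-69 mV

Vm = 24.8 · ln[(Σ P·[cation]ₒ + Σ P·[anion]ᵢ) / (Σ P·[cation]ᵢ + Σ P·[anion]ₒ)]
Numerator = 1×6.72 + 0.013×128 + 0.53×4.72 = 10.89
Denominator = 1×118 + 0.013×17.4 + 0.53×103 = 172.8
Vm = 24.8 · ln(0.062989) = 24.8 × (-2.7648) = -68.57 mV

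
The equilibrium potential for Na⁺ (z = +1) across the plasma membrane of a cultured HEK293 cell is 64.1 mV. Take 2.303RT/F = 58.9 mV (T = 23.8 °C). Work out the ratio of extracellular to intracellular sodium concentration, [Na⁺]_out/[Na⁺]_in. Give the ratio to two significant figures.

log₁₀([out]/[in]) = E·z/(58.9) = 64.1 × 1 / 58.9 = 1.0883
[out]/[in] = 10^(1.0883) = 12.25

12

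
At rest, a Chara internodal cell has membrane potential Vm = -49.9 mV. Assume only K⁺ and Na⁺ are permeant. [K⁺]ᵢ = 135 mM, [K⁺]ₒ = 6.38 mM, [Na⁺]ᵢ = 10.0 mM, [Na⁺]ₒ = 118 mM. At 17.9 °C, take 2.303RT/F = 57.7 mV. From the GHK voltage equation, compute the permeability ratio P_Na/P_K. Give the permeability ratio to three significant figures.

0.103

Let α = P_Na/P_K. GHK: Vm = 57.7·log₁₀[(Kₒ + α·Naₒ)/(Kᵢ + α·Naᵢ)].
10^(Vm/57.7) = 10^(-49.9/57.7) = 0.13652
So 0.13652·(Kᵢ + α·Naᵢ) = Kₒ + α·Naₒ → α = (0.13652·135.0 − 6.38) / (118.0 − 0.13652·10.0)
α = (18.43 − 6.38) / (118.0 − 1.365) = 12.05/116.6 = 0.1033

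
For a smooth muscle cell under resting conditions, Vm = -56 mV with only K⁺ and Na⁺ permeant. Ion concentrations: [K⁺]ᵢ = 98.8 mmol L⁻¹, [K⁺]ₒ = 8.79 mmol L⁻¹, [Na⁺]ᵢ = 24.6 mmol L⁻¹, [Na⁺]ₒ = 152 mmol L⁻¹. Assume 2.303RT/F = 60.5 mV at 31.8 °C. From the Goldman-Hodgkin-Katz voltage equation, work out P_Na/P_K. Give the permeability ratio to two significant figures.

0.020

Let α = P_Na/P_K. GHK: Vm = 60.5·log₁₀[(Kₒ + α·Naₒ)/(Kᵢ + α·Naᵢ)].
10^(Vm/60.5) = 10^(-56.0/60.5) = 0.11868
So 0.11868·(Kᵢ + α·Naᵢ) = Kₒ + α·Naₒ → α = (0.11868·98.8 − 8.79) / (152.0 − 0.11868·24.6)
α = (11.73 − 8.79) / (152.0 − 2.92) = 2.936/149.1 = 0.01969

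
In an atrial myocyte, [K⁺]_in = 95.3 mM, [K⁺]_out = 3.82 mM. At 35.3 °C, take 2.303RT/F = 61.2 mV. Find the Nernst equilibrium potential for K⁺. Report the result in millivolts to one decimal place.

E = (61.2/z) · log₁₀([K⁺]_out/[K⁺]_in) with z = +1.
= (61.2/1) · log₁₀(3.82/95.3) = 61.20 · log₁₀(0.04008)
= 61.20 · (-1.3970) = -85.50 mV

-85.5 mV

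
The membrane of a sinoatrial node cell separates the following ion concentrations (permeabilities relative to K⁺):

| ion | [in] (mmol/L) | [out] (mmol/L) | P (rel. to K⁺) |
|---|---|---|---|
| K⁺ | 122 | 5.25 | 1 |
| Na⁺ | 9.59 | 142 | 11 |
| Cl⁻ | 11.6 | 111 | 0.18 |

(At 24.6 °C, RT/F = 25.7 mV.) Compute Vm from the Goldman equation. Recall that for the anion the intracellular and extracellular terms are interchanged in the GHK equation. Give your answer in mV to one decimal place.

Vm = 25.7 · ln[(Σ P·[cation]ₒ + Σ P·[anion]ᵢ) / (Σ P·[cation]ᵢ + Σ P·[anion]ₒ)]
Numerator = 1×5.25 + 11×142 + 0.18×11.6 = 1569
Denominator = 1×122 + 11×9.59 + 0.18×111 = 247.5
Vm = 25.7 · ln(6.3415) = 25.7 × (1.8471) = 47.47 mV

47.5 mV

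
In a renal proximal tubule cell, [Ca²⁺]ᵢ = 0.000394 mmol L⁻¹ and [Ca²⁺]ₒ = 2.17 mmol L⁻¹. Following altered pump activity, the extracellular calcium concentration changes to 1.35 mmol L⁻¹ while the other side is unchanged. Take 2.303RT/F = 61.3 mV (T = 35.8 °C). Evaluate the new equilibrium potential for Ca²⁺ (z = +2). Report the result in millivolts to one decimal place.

108.3 mV

After the shift: [Ca²⁺]_out = 1.35, [Ca²⁺]_in = 0.000394 mmol L⁻¹.
E_new = (61.3/2)·log₁₀(1.35/0.000394) = 30.65 · (3.5348) = 108.34 mV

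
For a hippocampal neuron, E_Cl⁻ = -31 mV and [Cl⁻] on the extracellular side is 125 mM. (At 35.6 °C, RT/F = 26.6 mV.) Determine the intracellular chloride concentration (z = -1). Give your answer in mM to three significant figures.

Nernst: E = (26.6/-1) · ln([out]/[in]), so ln([out]/[in]) = -31.0 × -1 / 26.6 = 1.1654.
[out]/[in] = e^(1.1654) = 3.207.
[in] = 125 / 3.207 = 38.97 mM.

39.0 mM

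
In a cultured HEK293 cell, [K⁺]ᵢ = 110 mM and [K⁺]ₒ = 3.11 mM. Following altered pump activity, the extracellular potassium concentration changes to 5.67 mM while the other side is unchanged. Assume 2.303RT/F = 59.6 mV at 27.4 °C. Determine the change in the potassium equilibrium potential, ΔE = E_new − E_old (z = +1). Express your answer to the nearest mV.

E_old = (59.6/1)·log₁₀(3.11/110) = -92.30 mV
E_new = (59.6/1)·log₁₀(5.67/110) = -76.75 mV
ΔE = -76.75 − (-92.30) = 15.55 mV

16 mV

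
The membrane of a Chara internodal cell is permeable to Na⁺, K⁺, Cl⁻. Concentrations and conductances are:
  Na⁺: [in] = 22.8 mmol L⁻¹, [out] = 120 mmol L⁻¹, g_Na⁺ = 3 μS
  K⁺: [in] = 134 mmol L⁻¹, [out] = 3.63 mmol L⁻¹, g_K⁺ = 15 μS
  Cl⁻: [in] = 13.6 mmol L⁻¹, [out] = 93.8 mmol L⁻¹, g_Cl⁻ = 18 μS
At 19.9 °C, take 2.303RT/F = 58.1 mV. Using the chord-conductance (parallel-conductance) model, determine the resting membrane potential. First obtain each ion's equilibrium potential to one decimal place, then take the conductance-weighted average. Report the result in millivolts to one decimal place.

E_Na⁺ = (58.1/1)·log₁₀(120/22.8) = 41.9 mV
E_K⁺ = (58.1/1)·log₁₀(3.63/134) = -91.1 mV
E_Cl⁻ = (58.1/-1)·log₁₀(93.8/13.6) = -48.7 mV
Vm = (Σ gᵢEᵢ)/(Σ gᵢ) = (3·41.9 + 15·-91.1 + 18·-48.7) / (3 + 15 + 18)
= -2117.40 / 36 = -58.82 mV

-58.8 mV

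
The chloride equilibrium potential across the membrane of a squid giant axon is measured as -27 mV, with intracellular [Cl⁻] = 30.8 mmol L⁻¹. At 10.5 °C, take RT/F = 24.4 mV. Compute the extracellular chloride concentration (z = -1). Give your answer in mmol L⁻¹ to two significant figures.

Nernst: E = (24.4/-1) · ln([out]/[in]), so ln([out]/[in]) = -27.0 × -1 / 24.4 = 1.1066.
[out]/[in] = e^(1.1066) = 3.024.
[out] = 3.024 × 30.8 = 93.14 mmol L⁻¹.

93 mmol L⁻¹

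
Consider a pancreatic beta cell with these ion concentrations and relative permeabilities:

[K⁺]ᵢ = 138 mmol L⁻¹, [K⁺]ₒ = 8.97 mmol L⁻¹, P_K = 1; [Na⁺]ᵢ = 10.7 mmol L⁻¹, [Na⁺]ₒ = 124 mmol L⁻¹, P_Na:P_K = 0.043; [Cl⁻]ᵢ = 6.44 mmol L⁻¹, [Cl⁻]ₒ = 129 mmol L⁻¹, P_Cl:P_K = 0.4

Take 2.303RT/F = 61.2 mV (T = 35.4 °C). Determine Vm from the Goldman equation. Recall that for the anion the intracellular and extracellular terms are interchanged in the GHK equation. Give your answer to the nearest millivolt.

-64 mV

Vm = 61.2 · log₁₀[(Σ P·[cation]ₒ + Σ P·[anion]ᵢ) / (Σ P·[cation]ᵢ + Σ P·[anion]ₒ)]
Numerator = 1×8.97 + 0.043×124 + 0.4×6.44 = 16.88
Denominator = 1×138 + 0.043×10.7 + 0.4×129 = 190.1
Vm = 61.2 · log₁₀(0.088803) = 61.2 × (-1.0516) = -64.36 mV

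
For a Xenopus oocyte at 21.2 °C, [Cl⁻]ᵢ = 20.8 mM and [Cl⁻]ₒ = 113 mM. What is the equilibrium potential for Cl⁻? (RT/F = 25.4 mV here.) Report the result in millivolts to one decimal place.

E = (25.4/z) · ln([Cl⁻]_out/[Cl⁻]_in) with z = -1.
For an anion, dividing by z = -1 reverses the sign.
= (25.4/-1) · ln(113/20.8) = -25.40 · ln(5.433)
= -25.40 · (1.6924) = -42.99 mV

-43.0 mV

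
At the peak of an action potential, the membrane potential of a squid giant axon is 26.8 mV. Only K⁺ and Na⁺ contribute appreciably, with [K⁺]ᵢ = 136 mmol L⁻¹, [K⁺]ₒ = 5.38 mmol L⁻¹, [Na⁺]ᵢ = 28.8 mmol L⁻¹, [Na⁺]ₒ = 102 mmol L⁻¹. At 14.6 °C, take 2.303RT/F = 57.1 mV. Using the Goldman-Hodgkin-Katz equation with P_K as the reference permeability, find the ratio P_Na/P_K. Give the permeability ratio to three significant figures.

Let α = P_Na/P_K. GHK: Vm = 57.1·log₁₀[(Kₒ + α·Naₒ)/(Kᵢ + α·Naᵢ)].
10^(Vm/57.1) = 10^(26.8/57.1) = 2.9468
So 2.9468·(Kᵢ + α·Naᵢ) = Kₒ + α·Naₒ → α = (2.9468·136.0 − 5.38) / (102.0 − 2.9468·28.8)
α = (400.8 − 5.38) / (102.0 − 84.87) = 395.4/17.13 = 23.08

23.1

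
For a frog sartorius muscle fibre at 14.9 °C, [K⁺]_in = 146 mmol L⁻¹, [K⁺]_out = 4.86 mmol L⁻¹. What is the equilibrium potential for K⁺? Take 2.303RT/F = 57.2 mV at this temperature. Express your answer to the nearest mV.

E = (57.2/z) · log₁₀([K⁺]_out/[K⁺]_in) with z = +1.
= (57.2/1) · log₁₀(4.86/146) = 57.20 · log₁₀(0.03329)
= 57.20 · (-1.4777) = -84.53 mV

-85 mV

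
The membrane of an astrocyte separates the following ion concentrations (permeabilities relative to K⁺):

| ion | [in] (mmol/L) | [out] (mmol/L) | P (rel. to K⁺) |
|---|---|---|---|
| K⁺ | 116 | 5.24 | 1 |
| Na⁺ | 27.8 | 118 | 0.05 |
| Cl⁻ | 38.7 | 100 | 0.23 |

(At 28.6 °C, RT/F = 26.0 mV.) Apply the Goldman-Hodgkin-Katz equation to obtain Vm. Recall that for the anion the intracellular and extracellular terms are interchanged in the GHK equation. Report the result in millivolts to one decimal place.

-50.6 mV

Vm = 26.0 · ln[(Σ P·[cation]ₒ + Σ P·[anion]ᵢ) / (Σ P·[cation]ᵢ + Σ P·[anion]ₒ)]
Numerator = 1×5.24 + 0.05×118 + 0.23×38.7 = 20.04
Denominator = 1×116 + 0.05×27.8 + 0.23×100 = 140.4
Vm = 26.0 · ln(0.14275) = 26.0 × (-1.9466) = -50.61 mV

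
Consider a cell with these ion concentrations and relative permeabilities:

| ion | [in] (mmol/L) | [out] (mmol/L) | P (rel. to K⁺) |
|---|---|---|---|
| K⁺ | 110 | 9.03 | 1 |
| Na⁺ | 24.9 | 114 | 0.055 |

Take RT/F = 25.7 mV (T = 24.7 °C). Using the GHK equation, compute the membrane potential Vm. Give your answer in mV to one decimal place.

-51.0 mV

Vm = 25.7 · ln[(Σ P·[cation]ₒ + Σ P·[anion]ᵢ) / (Σ P·[cation]ᵢ + Σ P·[anion]ₒ)]
Numerator = 1×9.03 + 0.055×114 = 15.3
Denominator = 1×110 + 0.055×24.9 = 111.4
Vm = 25.7 · ln(0.13738) = 25.7 × (-1.9850) = -51.01 mV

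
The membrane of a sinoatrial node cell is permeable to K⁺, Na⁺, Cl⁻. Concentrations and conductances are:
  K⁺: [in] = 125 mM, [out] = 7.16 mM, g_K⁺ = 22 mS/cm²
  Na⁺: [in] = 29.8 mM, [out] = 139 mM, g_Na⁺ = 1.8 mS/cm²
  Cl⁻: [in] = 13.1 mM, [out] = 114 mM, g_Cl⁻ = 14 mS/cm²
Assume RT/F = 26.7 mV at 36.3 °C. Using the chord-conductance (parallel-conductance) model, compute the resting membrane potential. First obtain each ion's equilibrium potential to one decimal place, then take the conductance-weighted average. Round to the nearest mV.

-64 mV

E_K⁺ = (26.7/1)·ln(7.16/125) = -76.4 mV
E_Na⁺ = (26.7/1)·ln(139/29.8) = 41.1 mV
E_Cl⁻ = (26.7/-1)·ln(114/13.1) = -57.8 mV
Vm = (Σ gᵢEᵢ)/(Σ gᵢ) = (22·-76.4 + 1.8·41.1 + 14·-57.8) / (22 + 1.8 + 14)
= -2416.02 / 37.8 = -63.92 mV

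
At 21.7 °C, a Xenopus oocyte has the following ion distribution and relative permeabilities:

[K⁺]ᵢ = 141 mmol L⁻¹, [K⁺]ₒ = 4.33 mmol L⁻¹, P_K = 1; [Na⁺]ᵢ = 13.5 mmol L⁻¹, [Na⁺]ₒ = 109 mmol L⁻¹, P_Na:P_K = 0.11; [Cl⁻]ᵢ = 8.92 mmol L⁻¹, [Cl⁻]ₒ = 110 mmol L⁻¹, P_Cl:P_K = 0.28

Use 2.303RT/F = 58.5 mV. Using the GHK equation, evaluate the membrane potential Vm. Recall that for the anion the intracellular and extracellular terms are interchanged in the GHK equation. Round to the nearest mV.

-56 mV

Vm = 58.5 · log₁₀[(Σ P·[cation]ₒ + Σ P·[anion]ᵢ) / (Σ P·[cation]ᵢ + Σ P·[anion]ₒ)]
Numerator = 1×4.33 + 0.11×109 + 0.28×8.92 = 18.82
Denominator = 1×141 + 0.11×13.5 + 0.28×110 = 173.3
Vm = 58.5 · log₁₀(0.10859) = 58.5 × (-0.9642) = -56.41 mV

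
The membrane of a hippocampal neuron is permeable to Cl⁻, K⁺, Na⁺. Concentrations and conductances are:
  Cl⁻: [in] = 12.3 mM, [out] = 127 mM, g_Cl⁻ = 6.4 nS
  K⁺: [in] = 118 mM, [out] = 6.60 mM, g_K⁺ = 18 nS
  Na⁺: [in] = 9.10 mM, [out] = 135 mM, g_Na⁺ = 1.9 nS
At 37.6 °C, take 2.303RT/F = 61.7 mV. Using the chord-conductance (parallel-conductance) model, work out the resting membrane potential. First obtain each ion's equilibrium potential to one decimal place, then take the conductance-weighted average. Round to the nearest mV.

E_Cl⁻ = (61.7/-1)·log₁₀(127/12.3) = -62.6 mV
E_K⁺ = (61.7/1)·log₁₀(6.60/118) = -77.3 mV
E_Na⁺ = (61.7/1)·log₁₀(135/9.10) = 72.3 mV
Vm = (Σ gᵢEᵢ)/(Σ gᵢ) = (6.4·-62.6 + 18·-77.3 + 1.9·72.3) / (6.4 + 18 + 1.9)
= -1654.67 / 26.3 = -62.92 mV

-63 mV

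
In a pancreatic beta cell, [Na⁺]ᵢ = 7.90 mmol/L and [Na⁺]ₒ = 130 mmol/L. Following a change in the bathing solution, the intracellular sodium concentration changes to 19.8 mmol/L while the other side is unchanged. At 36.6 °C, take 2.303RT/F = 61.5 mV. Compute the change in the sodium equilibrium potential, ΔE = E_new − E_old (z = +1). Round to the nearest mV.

-25 mV

E_old = (61.5/1)·log₁₀(130/7.90) = 74.80 mV
E_new = (61.5/1)·log₁₀(130/19.8) = 50.26 mV
ΔE = 50.26 − (74.80) = -24.54 mV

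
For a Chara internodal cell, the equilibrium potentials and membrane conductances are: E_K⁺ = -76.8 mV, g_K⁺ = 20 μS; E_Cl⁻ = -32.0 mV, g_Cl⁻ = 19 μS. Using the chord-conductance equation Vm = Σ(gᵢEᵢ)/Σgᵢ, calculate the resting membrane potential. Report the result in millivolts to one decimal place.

Σ gᵢEᵢ = 20·(-76.8) + 19·(-32.0) = -2144.00
Σ gᵢ = 20 + 19 = 39
Vm = -2144.00 / 39 = -54.97 mV

-55.0 mV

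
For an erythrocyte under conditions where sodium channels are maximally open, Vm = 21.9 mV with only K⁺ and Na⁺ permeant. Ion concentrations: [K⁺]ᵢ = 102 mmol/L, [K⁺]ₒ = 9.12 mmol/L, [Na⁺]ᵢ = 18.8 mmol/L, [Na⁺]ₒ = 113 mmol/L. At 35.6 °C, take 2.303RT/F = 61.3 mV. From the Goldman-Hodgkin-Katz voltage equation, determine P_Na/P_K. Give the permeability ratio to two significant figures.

3.2

Let α = P_Na/P_K. GHK: Vm = 61.3·log₁₀[(Kₒ + α·Naₒ)/(Kᵢ + α·Naᵢ)].
10^(Vm/61.3) = 10^(21.9/61.3) = 2.2765
So 2.2765·(Kᵢ + α·Naᵢ) = Kₒ + α·Naₒ → α = (2.2765·102.0 − 9.12) / (113.0 − 2.2765·18.8)
α = (232.2 − 9.12) / (113.0 − 42.8) = 223.1/70.2 = 3.178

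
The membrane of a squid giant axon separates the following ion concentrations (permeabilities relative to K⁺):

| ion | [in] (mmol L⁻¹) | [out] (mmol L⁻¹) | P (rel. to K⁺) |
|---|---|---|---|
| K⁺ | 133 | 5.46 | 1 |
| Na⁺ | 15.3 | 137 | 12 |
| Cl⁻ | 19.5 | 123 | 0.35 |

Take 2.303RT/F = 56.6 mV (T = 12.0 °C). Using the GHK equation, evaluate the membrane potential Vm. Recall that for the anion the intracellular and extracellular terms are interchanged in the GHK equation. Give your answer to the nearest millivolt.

38 mV

Vm = 56.6 · log₁₀[(Σ P·[cation]ₒ + Σ P·[anion]ᵢ) / (Σ P·[cation]ᵢ + Σ P·[anion]ₒ)]
Numerator = 1×5.46 + 12×137 + 0.35×19.5 = 1656
Denominator = 1×133 + 12×15.3 + 0.35×123 = 359.7
Vm = 56.6 · log₁₀(4.6053) = 56.6 × (0.6633) = 37.54 mV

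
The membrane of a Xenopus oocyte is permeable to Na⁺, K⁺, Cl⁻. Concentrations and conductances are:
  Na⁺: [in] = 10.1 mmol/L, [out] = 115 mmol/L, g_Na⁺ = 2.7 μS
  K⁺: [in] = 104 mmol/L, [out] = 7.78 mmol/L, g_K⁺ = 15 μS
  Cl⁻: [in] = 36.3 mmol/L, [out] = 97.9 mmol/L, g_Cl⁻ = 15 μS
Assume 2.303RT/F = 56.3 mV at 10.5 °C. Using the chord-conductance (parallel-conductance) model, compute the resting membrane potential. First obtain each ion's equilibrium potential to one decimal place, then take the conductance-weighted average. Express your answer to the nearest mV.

-35 mV

E_Na⁺ = (56.3/1)·log₁₀(115/10.1) = 59.5 mV
E_K⁺ = (56.3/1)·log₁₀(7.78/104) = -63.4 mV
E_Cl⁻ = (56.3/-1)·log₁₀(97.9/36.3) = -24.3 mV
Vm = (Σ gᵢEᵢ)/(Σ gᵢ) = (2.7·59.5 + 15·-63.4 + 15·-24.3) / (2.7 + 15 + 15)
= -1154.85 / 32.7 = -35.32 mV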